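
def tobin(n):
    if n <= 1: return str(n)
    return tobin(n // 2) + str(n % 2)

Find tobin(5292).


tobin(5292) = tobin(2646) + '0'
tobin(2646) = tobin(1323) + '0'
tobin(1323) = tobin(661) + '1'
tobin(661) = tobin(330) + '1'
tobin(330) = tobin(165) + '0'
tobin(165) = tobin(82) + '1'
tobin(82) = tobin(41) + '0'
tobin(41) = tobin(20) + '1'
tobin(20) = tobin(10) + '0'
tobin(10) = tobin(5) + '0'
tobin(5) = tobin(2) + '1'
tobin(2) = tobin(1) + '0'
tobin(1) = '1'  (base case)
Concatenating: '1' + '0' + '1' + '0' + '0' + '1' + '0' + '1' + '0' + '1' + '1' + '0' + '0' = '1010010101100'

1010010101100


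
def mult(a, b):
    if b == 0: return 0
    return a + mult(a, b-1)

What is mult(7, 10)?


mult(7, 10) = 7 + mult(7, 9)
mult(7, 9) = 7 + mult(7, 8)
mult(7, 8) = 7 + mult(7, 7)
mult(7, 7) = 7 + mult(7, 6)
mult(7, 6) = 7 + mult(7, 5)
mult(7, 5) = 7 + mult(7, 4)
mult(7, 4) = 7 + mult(7, 3)
mult(7, 3) = 7 + mult(7, 2)
mult(7, 2) = 7 + mult(7, 1)
mult(7, 1) = 7 + mult(7, 0)
mult(7, 0) = 0  (base case)
Total: 7 + 7 + 7 + 7 + 7 + 7 + 7 + 7 + 7 + 7 + 0 = 70

70


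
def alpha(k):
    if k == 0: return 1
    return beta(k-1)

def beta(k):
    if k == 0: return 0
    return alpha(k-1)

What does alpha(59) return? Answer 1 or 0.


alpha(59) = beta(58)
beta(58) = alpha(57)
alpha(57) = beta(56)
beta(56) = alpha(55)
alpha(55) = beta(54)
beta(54) = alpha(53)
alpha(53) = beta(52)
beta(52) = alpha(51)
alpha(51) = beta(50)
beta(50) = alpha(49)
alpha(49) = beta(48)
beta(48) = alpha(47)
alpha(47) = beta(46)
beta(46) = alpha(45)
alpha(45) = beta(44)
beta(44) = alpha(43)
alpha(43) = beta(42)
beta(42) = alpha(41)
alpha(41) = beta(40)
beta(40) = alpha(39)
alpha(39) = beta(38)
beta(38) = alpha(37)
alpha(37) = beta(36)
beta(36) = alpha(35)
alpha(35) = beta(34)
beta(34) = alpha(33)
alpha(33) = beta(32)
beta(32) = alpha(31)
alpha(31) = beta(30)
beta(30) = alpha(29)
alpha(29) = beta(28)
beta(28) = alpha(27)
alpha(27) = beta(26)
beta(26) = alpha(25)
alpha(25) = beta(24)
beta(24) = alpha(23)
alpha(23) = beta(22)
beta(22) = alpha(21)
alpha(21) = beta(20)
beta(20) = alpha(19)
alpha(19) = beta(18)
beta(18) = alpha(17)
alpha(17) = beta(16)
beta(16) = alpha(15)
alpha(15) = beta(14)
beta(14) = alpha(13)
alpha(13) = beta(12)
beta(12) = alpha(11)
alpha(11) = beta(10)
beta(10) = alpha(9)
alpha(9) = beta(8)
beta(8) = alpha(7)
alpha(7) = beta(6)
beta(6) = alpha(5)
alpha(5) = beta(4)
beta(4) = alpha(3)
alpha(3) = beta(2)
beta(2) = alpha(1)
alpha(1) = beta(0)
beta(0) = 0  (base case)
Result: 0

0


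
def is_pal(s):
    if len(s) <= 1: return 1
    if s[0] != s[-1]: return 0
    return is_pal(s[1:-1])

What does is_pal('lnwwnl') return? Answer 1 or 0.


is_pal('lnwwnl'): s[0]='l' == s[-1]='l' -> check is_pal('nwwn')
is_pal('nwwn'): s[0]='n' == s[-1]='n' -> check is_pal('ww')
is_pal('ww'): s[0]='w' == s[-1]='w' -> check is_pal('')
is_pal(''): len <= 1 -> return 1  (base case)
Result: 1 (palindrome)

1


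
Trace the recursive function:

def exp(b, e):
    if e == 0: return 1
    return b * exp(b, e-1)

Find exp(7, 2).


exp(7, 2)
= 7 * exp(7, 1)
= 7 * 7 * exp(7, 0)
= 7 * 7 * 1
= 49

49


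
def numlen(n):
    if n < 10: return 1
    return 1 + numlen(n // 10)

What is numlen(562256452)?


numlen(562256452) = 1 + numlen(56225645)
numlen(56225645) = 1 + numlen(5622564)
numlen(5622564) = 1 + numlen(562256)
numlen(562256) = 1 + numlen(56225)
numlen(56225) = 1 + numlen(5622)
numlen(5622) = 1 + numlen(562)
numlen(562) = 1 + numlen(56)
numlen(56) = 1 + numlen(5)
numlen(5) = 1  (base case: 5 < 10)
Unwinding: 1 + 1 + 1 + 1 + 1 + 1 + 1 + 1 + 1 = 9

9


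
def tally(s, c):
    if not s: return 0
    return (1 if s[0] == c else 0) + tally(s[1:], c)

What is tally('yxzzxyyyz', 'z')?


s[0]='y' != 'z' -> 0
s[0]='x' != 'z' -> 0
s[0]='z' == 'z' -> 1
s[0]='z' == 'z' -> 1
s[0]='x' != 'z' -> 0
s[0]='y' != 'z' -> 0
s[0]='y' != 'z' -> 0
s[0]='y' != 'z' -> 0
s[0]='z' == 'z' -> 1
Sum: 0 + 0 + 1 + 1 + 0 + 0 + 0 + 0 + 1 = 3

3


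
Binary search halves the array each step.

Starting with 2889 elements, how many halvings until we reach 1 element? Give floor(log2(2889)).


2889 / 2 = 1444
1444 / 2 = 722
722 / 2 = 361
361 / 2 = 180
180 / 2 = 90
90 / 2 = 45
45 / 2 = 22
22 / 2 = 11
11 / 2 = 5
5 / 2 = 2
2 / 2 = 1
Reached 1 after 11 halvings

11


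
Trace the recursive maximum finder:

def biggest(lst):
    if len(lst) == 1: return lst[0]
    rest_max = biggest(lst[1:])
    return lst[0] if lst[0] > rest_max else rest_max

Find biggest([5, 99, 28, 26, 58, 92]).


biggest([5, 99, 28, 26, 58, 92]): compare 5 with biggest([99, 28, 26, 58, 92])
biggest([99, 28, 26, 58, 92]): compare 99 with biggest([28, 26, 58, 92])
biggest([28, 26, 58, 92]): compare 28 with biggest([26, 58, 92])
biggest([26, 58, 92]): compare 26 with biggest([58, 92])
biggest([58, 92]): compare 58 with biggest([92])
biggest([92]) = 92  (base case)
Compare 58 with 92 -> 92
Compare 26 with 92 -> 92
Compare 28 with 92 -> 92
Compare 99 with 92 -> 99
Compare 5 with 99 -> 99

99


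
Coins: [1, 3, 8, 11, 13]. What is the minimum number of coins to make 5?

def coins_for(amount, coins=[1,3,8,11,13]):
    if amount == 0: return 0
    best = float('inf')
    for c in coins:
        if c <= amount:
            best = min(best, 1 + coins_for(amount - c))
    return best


Building up with DP:
coins_for(0) = 0
coins_for(1) = min(1+coins_for(0)=1+0=1) = 1
coins_for(2) = min(1+coins_for(1)=1+1=2) = 2
coins_for(3) = min(1+coins_for(2)=1+2=3, 1+coins_for(0)=1+0=1) = 1
coins_for(4) = min(1+coins_for(3)=1+1=2, 1+coins_for(1)=1+1=2) = 2
coins_for(5) = min(1+coins_for(4)=1+2=3, 1+coins_for(2)=1+2=3) = 3

3


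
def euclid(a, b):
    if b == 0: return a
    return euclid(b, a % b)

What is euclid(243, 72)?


euclid(243, 72) = euclid(72, 27)
euclid(72, 27) = euclid(27, 18)
euclid(27, 18) = euclid(18, 9)
euclid(18, 9) = euclid(9, 0)
euclid(9, 0) = 9  (base case)

9


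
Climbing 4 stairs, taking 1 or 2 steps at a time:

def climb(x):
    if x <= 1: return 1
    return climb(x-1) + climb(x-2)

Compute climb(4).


Building up from base cases:
climb(0) = 1
climb(1) = 1
climb(2) = climb(1) + climb(0) = 1 + 1 = 2
climb(3) = climb(2) + climb(1) = 2 + 1 = 3
climb(4) = climb(3) + climb(2) = 3 + 2 = 5

5


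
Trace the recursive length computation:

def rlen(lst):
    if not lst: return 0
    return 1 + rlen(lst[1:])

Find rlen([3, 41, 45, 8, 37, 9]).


rlen([3, 41, 45, 8, 37, 9]) = 1 + rlen([41, 45, 8, 37, 9])
rlen([41, 45, 8, 37, 9]) = 1 + rlen([45, 8, 37, 9])
rlen([45, 8, 37, 9]) = 1 + rlen([8, 37, 9])
rlen([8, 37, 9]) = 1 + rlen([37, 9])
rlen([37, 9]) = 1 + rlen([9])
rlen([9]) = 1 + rlen([])
rlen([]) = 0  (base case)
Unwinding: 1 + 1 + 1 + 1 + 1 + 1 + 0 = 6

6


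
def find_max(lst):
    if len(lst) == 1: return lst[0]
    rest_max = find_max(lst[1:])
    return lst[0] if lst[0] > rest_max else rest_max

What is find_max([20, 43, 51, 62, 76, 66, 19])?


find_max([20, 43, 51, 62, 76, 66, 19]): compare 20 with find_max([43, 51, 62, 76, 66, 19])
find_max([43, 51, 62, 76, 66, 19]): compare 43 with find_max([51, 62, 76, 66, 19])
find_max([51, 62, 76, 66, 19]): compare 51 with find_max([62, 76, 66, 19])
find_max([62, 76, 66, 19]): compare 62 with find_max([76, 66, 19])
find_max([76, 66, 19]): compare 76 with find_max([66, 19])
find_max([66, 19]): compare 66 with find_max([19])
find_max([19]) = 19  (base case)
Compare 66 with 19 -> 66
Compare 76 with 66 -> 76
Compare 62 with 76 -> 76
Compare 51 with 76 -> 76
Compare 43 with 76 -> 76
Compare 20 with 76 -> 76

76


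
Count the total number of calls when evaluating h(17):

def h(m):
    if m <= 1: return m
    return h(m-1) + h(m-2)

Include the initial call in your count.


Let C(n) = total calls for h(n)
C(0) = 1, C(1) = 1
C(2) = 1 + C(1) + C(0) = 1 + 1 + 1 = 3
C(3) = 1 + C(2) + C(1) = 1 + 3 + 1 = 5
C(4) = 1 + C(3) + C(2) = 1 + 5 + 3 = 9
C(5) = 1 + C(4) + C(3) = 1 + 9 + 5 = 15
C(6) = 1 + C(5) + C(4) = 1 + 15 + 9 = 25
C(7) = 1 + C(6) + C(5) = 1 + 25 + 15 = 41
C(8) = 1 + C(7) + C(6) = 1 + 41 + 25 = 67
C(9) = 1 + C(8) + C(7) = 1 + 67 + 41 = 109
C(10) = 1 + C(9) + C(8) = 1 + 109 + 67 = 177
C(11) = 1 + C(10) + C(9) = 1 + 177 + 109 = 287
C(12) = 1 + C(11) + C(10) = 1 + 287 + 177 = 465
C(13) = 1 + C(12) + C(11) = 1 + 465 + 287 = 753
C(14) = 1 + C(13) + C(12) = 1 + 753 + 465 = 1219
C(15) = 1 + C(14) + C(13) = 1 + 1219 + 753 = 1973
C(16) = 1 + C(15) + C(14) = 1 + 1973 + 1219 = 3193
C(17) = 1 + C(16) + C(15) = 1 + 3193 + 1973 = 5167

5167


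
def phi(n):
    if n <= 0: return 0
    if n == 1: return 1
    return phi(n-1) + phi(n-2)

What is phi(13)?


Computing phi(13) bottom-up:
phi(0) = 0
phi(1) = 1
phi(2) = phi(1) + phi(0) = 1 + 0 = 1
phi(3) = phi(2) + phi(1) = 1 + 1 = 2
phi(4) = phi(3) + phi(2) = 2 + 1 = 3
phi(5) = phi(4) + phi(3) = 3 + 2 = 5
phi(6) = phi(5) + phi(4) = 5 + 3 = 8
phi(7) = phi(6) + phi(5) = 8 + 5 = 13
phi(8) = phi(7) + phi(6) = 13 + 8 = 21
phi(9) = phi(8) + phi(7) = 21 + 13 = 34
phi(10) = phi(9) + phi(8) = 34 + 21 = 55
phi(11) = phi(10) + phi(9) = 55 + 34 = 89
phi(12) = phi(11) + phi(10) = 89 + 55 = 144
phi(13) = phi(12) + phi(11) = 144 + 89 = 233

233


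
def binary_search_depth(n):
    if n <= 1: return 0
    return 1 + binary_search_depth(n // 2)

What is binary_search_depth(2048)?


2048 / 2 = 1024
1024 / 2 = 512
512 / 2 = 256
256 / 2 = 128
128 / 2 = 64
64 / 2 = 32
32 / 2 = 16
16 / 2 = 8
8 / 2 = 4
4 / 2 = 2
2 / 2 = 1
Reached 1 after 11 halvings

11


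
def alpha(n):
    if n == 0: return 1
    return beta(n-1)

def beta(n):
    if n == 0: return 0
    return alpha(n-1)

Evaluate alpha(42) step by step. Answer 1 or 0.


alpha(42) = beta(41)
beta(41) = alpha(40)
alpha(40) = beta(39)
beta(39) = alpha(38)
alpha(38) = beta(37)
beta(37) = alpha(36)
alpha(36) = beta(35)
beta(35) = alpha(34)
alpha(34) = beta(33)
beta(33) = alpha(32)
alpha(32) = beta(31)
beta(31) = alpha(30)
alpha(30) = beta(29)
beta(29) = alpha(28)
alpha(28) = beta(27)
beta(27) = alpha(26)
alpha(26) = beta(25)
beta(25) = alpha(24)
alpha(24) = beta(23)
beta(23) = alpha(22)
alpha(22) = beta(21)
beta(21) = alpha(20)
alpha(20) = beta(19)
beta(19) = alpha(18)
alpha(18) = beta(17)
beta(17) = alpha(16)
alpha(16) = beta(15)
beta(15) = alpha(14)
alpha(14) = beta(13)
beta(13) = alpha(12)
alpha(12) = beta(11)
beta(11) = alpha(10)
alpha(10) = beta(9)
beta(9) = alpha(8)
alpha(8) = beta(7)
beta(7) = alpha(6)
alpha(6) = beta(5)
beta(5) = alpha(4)
alpha(4) = beta(3)
beta(3) = alpha(2)
alpha(2) = beta(1)
beta(1) = alpha(0)
alpha(0) = 1  (base case)
Result: 1

1


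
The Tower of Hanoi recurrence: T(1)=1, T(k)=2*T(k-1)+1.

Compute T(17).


T(17) = 2 * T(16) + 1
T(16) = 2 * T(15) + 1
T(15) = 2 * T(14) + 1
T(14) = 2 * T(13) + 1
T(13) = 2 * T(12) + 1
T(12) = 2 * T(11) + 1
T(11) = 2 * T(10) + 1
T(10) = 2 * T(9) + 1
T(9) = 2 * T(8) + 1
T(8) = 2 * T(7) + 1
T(7) = 2 * T(6) + 1
T(6) = 2 * T(5) + 1
T(5) = 2 * T(4) + 1
T(4) = 2 * T(3) + 1
T(3) = 2 * T(2) + 1
T(2) = 2 * T(1) + 1
T(1) = 1  (base case)
T(2) = 2 * 1 + 1 = 3
T(3) = 2 * 3 + 1 = 7
T(4) = 2 * 7 + 1 = 15
T(5) = 2 * 15 + 1 = 31
T(6) = 2 * 31 + 1 = 63
T(7) = 2 * 63 + 1 = 127
T(8) = 2 * 127 + 1 = 255
T(9) = 2 * 255 + 1 = 511
T(10) = 2 * 511 + 1 = 1023
T(11) = 2 * 1023 + 1 = 2047
T(12) = 2 * 2047 + 1 = 4095
T(13) = 2 * 4095 + 1 = 8191
T(14) = 2 * 8191 + 1 = 16383
T(15) = 2 * 16383 + 1 = 32767
T(16) = 2 * 32767 + 1 = 65535
T(17) = 2 * 65535 + 1 = 131071

131071


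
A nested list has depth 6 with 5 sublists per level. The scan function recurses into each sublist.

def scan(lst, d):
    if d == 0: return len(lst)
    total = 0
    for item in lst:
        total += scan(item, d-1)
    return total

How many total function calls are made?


At depth 0 (root): 1 call
At depth 1: each of 1 parents calls scan on 5 children = 5 calls
At depth 2: each of 5 parents calls scan on 5 children = 25 calls
At depth 3: each of 25 parents calls scan on 5 children = 125 calls
At depth 4: each of 125 parents calls scan on 5 children = 625 calls
At depth 5: each of 625 parents calls scan on 5 children = 3125 calls
At depth 6: each of 3125 parents calls scan on 5 children = 15625 calls
Total: 1 + 5 + 25 + 125 + 625 + 3125 + 15625 = 19531

19531


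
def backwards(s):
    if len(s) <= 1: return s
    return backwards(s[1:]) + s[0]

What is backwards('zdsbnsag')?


backwards('zdsbnsag') = backwards('dsbnsag') + 'z'
backwards('dsbnsag') = backwards('sbnsag') + 'd'
backwards('sbnsag') = backwards('bnsag') + 's'
backwards('bnsag') = backwards('nsag') + 'b'
backwards('nsag') = backwards('sag') + 'n'
backwards('sag') = backwards('ag') + 's'
backwards('ag') = backwards('g') + 'a'
backwards('g') = 'g'  (base case)
Concatenating: 'g' + 'a' + 's' + 'n' + 'b' + 's' + 'd' + 'z' = 'gasnbsdz'

gasnbsdz


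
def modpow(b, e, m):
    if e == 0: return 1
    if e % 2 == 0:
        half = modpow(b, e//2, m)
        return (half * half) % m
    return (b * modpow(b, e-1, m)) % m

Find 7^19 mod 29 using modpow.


modpow(7, 19, 29): e is odd, compute modpow(7, 18, 29)
  modpow(7, 18, 29): e is even, compute modpow(7, 9, 29)
    modpow(7, 9, 29): e is odd, compute modpow(7, 8, 29)
      modpow(7, 8, 29): e is even, compute modpow(7, 4, 29)
        modpow(7, 4, 29): e is even, compute modpow(7, 2, 29)
          modpow(7, 2, 29): e is even, compute modpow(7, 1, 29)
          modpow(7, 1, 29): e is odd, compute modpow(7, 0, 29)
          modpow(7, 0, 29) = 1
          (7 * 1) % 29 = 7
          half=7, (7*7) % 29 = 20
        half=20, (20*20) % 29 = 23
      half=23, (23*23) % 29 = 7
    (7 * 7) % 29 = 20
  half=20, (20*20) % 29 = 23
(7 * 23) % 29 = 16

16


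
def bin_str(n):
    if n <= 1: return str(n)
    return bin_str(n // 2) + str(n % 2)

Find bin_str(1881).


bin_str(1881) = bin_str(940) + '1'
bin_str(940) = bin_str(470) + '0'
bin_str(470) = bin_str(235) + '0'
bin_str(235) = bin_str(117) + '1'
bin_str(117) = bin_str(58) + '1'
bin_str(58) = bin_str(29) + '0'
bin_str(29) = bin_str(14) + '1'
bin_str(14) = bin_str(7) + '0'
bin_str(7) = bin_str(3) + '1'
bin_str(3) = bin_str(1) + '1'
bin_str(1) = '1'  (base case)
Concatenating: '1' + '1' + '1' + '0' + '1' + '0' + '1' + '1' + '0' + '0' + '1' = '11101011001'

11101011001


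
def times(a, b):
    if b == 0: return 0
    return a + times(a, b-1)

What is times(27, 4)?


times(27, 4) = 27 + times(27, 3)
times(27, 3) = 27 + times(27, 2)
times(27, 2) = 27 + times(27, 1)
times(27, 1) = 27 + times(27, 0)
times(27, 0) = 0  (base case)
Total: 27 + 27 + 27 + 27 + 0 = 108

108


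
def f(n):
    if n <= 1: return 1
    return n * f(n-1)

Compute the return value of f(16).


f(16)
= 16 * f(15)
= 16 * 15 * f(14)
= 16 * 15 * 14 * f(13)
= 16 * 15 * 14 * 13 * f(12)
= 16 * 15 * 14 * 13 * 12 * f(11)
= 16 * 15 * 14 * 13 * 12 * 11 * f(10)
= 16 * 15 * 14 * 13 * 12 * 11 * 10 * f(9)
= 16 * 15 * 14 * 13 * 12 * 11 * 10 * 9 * f(8)
= 16 * 15 * 14 * 13 * 12 * 11 * 10 * 9 * 8 * f(7)
= 16 * 15 * 14 * 13 * 12 * 11 * 10 * 9 * 8 * 7 * f(6)
= 16 * 15 * 14 * 13 * 12 * 11 * 10 * 9 * 8 * 7 * 6 * f(5)
= 16 * 15 * 14 * 13 * 12 * 11 * 10 * 9 * 8 * 7 * 6 * 5 * f(4)
= 16 * 15 * 14 * 13 * 12 * 11 * 10 * 9 * 8 * 7 * 6 * 5 * 4 * f(3)
= 16 * 15 * 14 * 13 * 12 * 11 * 10 * 9 * 8 * 7 * 6 * 5 * 4 * 3 * f(2)
= 16 * 15 * 14 * 13 * 12 * 11 * 10 * 9 * 8 * 7 * 6 * 5 * 4 * 3 * 2 * f(1)
= 16 * 15 * 14 * 13 * 12 * 11 * 10 * 9 * 8 * 7 * 6 * 5 * 4 * 3 * 2 * 1
= 20922789888000

20922789888000


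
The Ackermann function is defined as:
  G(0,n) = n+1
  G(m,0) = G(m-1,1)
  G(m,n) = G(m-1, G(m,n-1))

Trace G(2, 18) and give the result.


G(2, 18) = G(1, G(2, 17))
  G(2, 17) = G(1, G(2, 16))
    G(2, 16) = G(1, G(2, 15))
      G(2, 15) = G(1, G(2, 14))
        G(2, 14) = G(1, G(2, 13))
          G(2, 13) = G(1, G(2, 12))
          G(2, 12) = G(1, G(2, 11))
          G(2, 11) = G(1, G(2, 10))
          G(2, 10) = G(1, G(2, 9))
          G(2, 9) = G(1, G(2, 8))
          G(2, 8) = G(1, G(2, 7))
          G(2, 7) = G(1, G(2, 6))
          G(2, 6) = G(1, G(2, 5))
          G(2, 5) = G(1, G(2, 4))
          G(2, 4) = G(1, G(2, 3))
          G(2, 3) = G(1, G(2, 2))
          G(2, 2) = G(1, G(2, 1))
          G(2, 1) = G(1, G(2, 0))
          G(2, 0) = G(1, 1)
          G(1, 1) = G(0, G(1, 0))
          G(1, 0) = G(0, 1)
          G(0, 1) = 2
            = G(0, 2)
          G(0, 2) = 3
            = G(1, 3)
... (trace truncated)
Result: G(2, 18) = 39

39


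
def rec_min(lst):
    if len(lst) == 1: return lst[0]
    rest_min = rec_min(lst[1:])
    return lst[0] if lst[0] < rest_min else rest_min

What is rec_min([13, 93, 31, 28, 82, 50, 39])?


rec_min([13, 93, 31, 28, 82, 50, 39]): compare 13 with rec_min([93, 31, 28, 82, 50, 39])
rec_min([93, 31, 28, 82, 50, 39]): compare 93 with rec_min([31, 28, 82, 50, 39])
rec_min([31, 28, 82, 50, 39]): compare 31 with rec_min([28, 82, 50, 39])
rec_min([28, 82, 50, 39]): compare 28 with rec_min([82, 50, 39])
rec_min([82, 50, 39]): compare 82 with rec_min([50, 39])
rec_min([50, 39]): compare 50 with rec_min([39])
rec_min([39]) = 39  (base case)
Compare 50 with 39 -> 39
Compare 82 with 39 -> 39
Compare 28 with 39 -> 28
Compare 31 with 28 -> 28
Compare 93 with 28 -> 28
Compare 13 with 28 -> 13

13


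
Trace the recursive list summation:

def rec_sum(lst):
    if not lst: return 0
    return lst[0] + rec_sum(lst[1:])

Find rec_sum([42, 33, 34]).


rec_sum([42, 33, 34]) = 42 + rec_sum([33, 34])
rec_sum([33, 34]) = 33 + rec_sum([34])
rec_sum([34]) = 34 + rec_sum([])
rec_sum([]) = 0  (base case)
Total: 42 + 33 + 34 + 0 = 109

109


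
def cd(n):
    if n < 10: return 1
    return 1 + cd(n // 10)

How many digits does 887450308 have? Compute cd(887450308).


cd(887450308) = 1 + cd(88745030)
cd(88745030) = 1 + cd(8874503)
cd(8874503) = 1 + cd(887450)
cd(887450) = 1 + cd(88745)
cd(88745) = 1 + cd(8874)
cd(8874) = 1 + cd(887)
cd(887) = 1 + cd(88)
cd(88) = 1 + cd(8)
cd(8) = 1  (base case: 8 < 10)
Unwinding: 1 + 1 + 1 + 1 + 1 + 1 + 1 + 1 + 1 = 9

9


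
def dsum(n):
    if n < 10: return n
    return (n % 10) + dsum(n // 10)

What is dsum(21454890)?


dsum(21454890) = 0 + dsum(2145489)
dsum(2145489) = 9 + dsum(214548)
dsum(214548) = 8 + dsum(21454)
dsum(21454) = 4 + dsum(2145)
dsum(2145) = 5 + dsum(214)
dsum(214) = 4 + dsum(21)
dsum(21) = 1 + dsum(2)
dsum(2) = 2  (base case)
Total: 0 + 9 + 8 + 4 + 5 + 4 + 1 + 2 = 33

33


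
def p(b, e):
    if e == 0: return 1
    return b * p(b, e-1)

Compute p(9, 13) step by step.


p(9, 13)
= 9 * p(9, 12)
= 9 * 9 * p(9, 11)
= 9 * 9 * 9 * p(9, 10)
= 9 * 9 * 9 * 9 * p(9, 9)
= 9 * 9 * 9 * 9 * 9 * p(9, 8)
= 9 * 9 * 9 * 9 * 9 * 9 * p(9, 7)
= 9 * 9 * 9 * 9 * 9 * 9 * 9 * p(9, 6)
= 9 * 9 * 9 * 9 * 9 * 9 * 9 * 9 * p(9, 5)
= 9 * 9 * 9 * 9 * 9 * 9 * 9 * 9 * 9 * p(9, 4)
= 9 * 9 * 9 * 9 * 9 * 9 * 9 * 9 * 9 * 9 * p(9, 3)
= 9 * 9 * 9 * 9 * 9 * 9 * 9 * 9 * 9 * 9 * 9 * p(9, 2)
= 9 * 9 * 9 * 9 * 9 * 9 * 9 * 9 * 9 * 9 * 9 * 9 * p(9, 1)
= 9 * 9 * 9 * 9 * 9 * 9 * 9 * 9 * 9 * 9 * 9 * 9 * 9 * p(9, 0)
= 9 * 9 * 9 * 9 * 9 * 9 * 9 * 9 * 9 * 9 * 9 * 9 * 9 * 1
= 2541865828329

2541865828329


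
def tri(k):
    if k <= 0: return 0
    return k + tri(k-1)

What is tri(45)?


tri(45)
= 45 + 44 + 43 + 42 + 41 + 40 + 39 + 38 + 37 + 36 + 35 + 34 + 33 + 32 + 31 + 30 + 29 + 28 + 27 + 26 + 25 + 24 + 23 + 22 + 21 + 20 + 19 + 18 + 17 + 16 + 15 + 14 + 13 + 12 + 11 + 10 + 9 + 8 + 7 + 6 + 5 + 4 + 3 + 2 + 1 + tri(0)
= 45 + 44 + 43 + 42 + 41 + 40 + 39 + 38 + 37 + 36 + 35 + 34 + 33 + 32 + 31 + 30 + 29 + 28 + 27 + 26 + 25 + 24 + 23 + 22 + 21 + 20 + 19 + 18 + 17 + 16 + 15 + 14 + 13 + 12 + 11 + 10 + 9 + 8 + 7 + 6 + 5 + 4 + 3 + 2 + 1 + 0
= 1035

1035


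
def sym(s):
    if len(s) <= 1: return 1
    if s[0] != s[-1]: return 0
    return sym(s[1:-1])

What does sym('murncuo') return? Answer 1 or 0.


sym('murncuo'): s[0]='m' != s[-1]='o' -> return 0
Result: 0 (not a palindrome)

0


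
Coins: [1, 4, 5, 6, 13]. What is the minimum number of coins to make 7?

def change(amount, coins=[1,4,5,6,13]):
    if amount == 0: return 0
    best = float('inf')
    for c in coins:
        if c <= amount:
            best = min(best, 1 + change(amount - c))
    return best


Building up with DP:
change(0) = 0
change(1) = min(1+change(0)=1+0=1) = 1
change(2) = min(1+change(1)=1+1=2) = 2
change(3) = min(1+change(2)=1+2=3) = 3
change(4) = min(1+change(3)=1+3=4, 1+change(0)=1+0=1) = 1
change(5) = min(1+change(4)=1+1=2, 1+change(1)=1+1=2, 1+change(0)=1+0=1) = 1
change(6) = min(1+change(5)=1+1=2, 1+change(2)=1+2=3, 1+change(1)=1+1=2, 1+change(0)=1+0=1) = 1
change(7) = min(1+change(6)=1+1=2, 1+change(3)=1+3=4, 1+change(2)=1+2=3, 1+change(1)=1+1=2) = 2

2


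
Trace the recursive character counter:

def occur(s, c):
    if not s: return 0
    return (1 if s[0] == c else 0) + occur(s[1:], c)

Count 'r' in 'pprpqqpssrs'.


s[0]='p' != 'r' -> 0
s[0]='p' != 'r' -> 0
s[0]='r' == 'r' -> 1
s[0]='p' != 'r' -> 0
s[0]='q' != 'r' -> 0
s[0]='q' != 'r' -> 0
s[0]='p' != 'r' -> 0
s[0]='s' != 'r' -> 0
s[0]='s' != 'r' -> 0
s[0]='r' == 'r' -> 1
s[0]='s' != 'r' -> 0
Sum: 0 + 0 + 1 + 0 + 0 + 0 + 0 + 0 + 0 + 1 + 0 = 2

2


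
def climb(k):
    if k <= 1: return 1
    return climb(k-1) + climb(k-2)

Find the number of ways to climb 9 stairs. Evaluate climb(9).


Building up from base cases:
climb(0) = 1
climb(1) = 1
climb(2) = climb(1) + climb(0) = 1 + 1 = 2
climb(3) = climb(2) + climb(1) = 2 + 1 = 3
climb(4) = climb(3) + climb(2) = 3 + 2 = 5
climb(5) = climb(4) + climb(3) = 5 + 3 = 8
climb(6) = climb(5) + climb(4) = 8 + 5 = 13
climb(7) = climb(6) + climb(5) = 13 + 8 = 21
climb(8) = climb(7) + climb(6) = 21 + 13 = 34
climb(9) = climb(8) + climb(7) = 34 + 21 = 55

55


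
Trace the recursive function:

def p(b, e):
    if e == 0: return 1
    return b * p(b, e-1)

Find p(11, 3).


p(11, 3)
= 11 * p(11, 2)
= 11 * 11 * p(11, 1)
= 11 * 11 * 11 * p(11, 0)
= 11 * 11 * 11 * 1
= 1331

1331


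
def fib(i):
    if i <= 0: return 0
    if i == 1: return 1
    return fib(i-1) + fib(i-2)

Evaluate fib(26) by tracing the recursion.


Computing fib(26) bottom-up:
fib(0) = 0
fib(1) = 1
fib(2) = fib(1) + fib(0) = 1 + 0 = 1
fib(3) = fib(2) + fib(1) = 1 + 1 = 2
fib(4) = fib(3) + fib(2) = 2 + 1 = 3
fib(5) = fib(4) + fib(3) = 3 + 2 = 5
fib(6) = fib(5) + fib(4) = 5 + 3 = 8
fib(7) = fib(6) + fib(5) = 8 + 5 = 13
fib(8) = fib(7) + fib(6) = 13 + 8 = 21
fib(9) = fib(8) + fib(7) = 21 + 13 = 34
fib(10) = fib(9) + fib(8) = 34 + 21 = 55
fib(11) = fib(10) + fib(9) = 55 + 34 = 89
fib(12) = fib(11) + fib(10) = 89 + 55 = 144
fib(13) = fib(12) + fib(11) = 144 + 89 = 233
fib(14) = fib(13) + fib(12) = 233 + 144 = 377
fib(15) = fib(14) + fib(13) = 377 + 233 = 610
fib(16) = fib(15) + fib(14) = 610 + 377 = 987
fib(17) = fib(16) + fib(15) = 987 + 610 = 1597
fib(18) = fib(17) + fib(16) = 1597 + 987 = 2584
fib(19) = fib(18) + fib(17) = 2584 + 1597 = 4181
fib(20) = fib(19) + fib(18) = 4181 + 2584 = 6765
fib(21) = fib(20) + fib(19) = 6765 + 4181 = 10946
fib(22) = fib(21) + fib(20) = 10946 + 6765 = 17711
fib(23) = fib(22) + fib(21) = 17711 + 10946 = 28657
fib(24) = fib(23) + fib(22) = 28657 + 17711 = 46368
fib(25) = fib(24) + fib(23) = 46368 + 28657 = 75025
fib(26) = fib(25) + fib(24) = 75025 + 46368 = 121393

121393


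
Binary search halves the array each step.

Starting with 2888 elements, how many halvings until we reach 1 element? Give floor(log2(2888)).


2888 / 2 = 1444
1444 / 2 = 722
722 / 2 = 361
361 / 2 = 180
180 / 2 = 90
90 / 2 = 45
45 / 2 = 22
22 / 2 = 11
11 / 2 = 5
5 / 2 = 2
2 / 2 = 1
Reached 1 after 11 halvings

11


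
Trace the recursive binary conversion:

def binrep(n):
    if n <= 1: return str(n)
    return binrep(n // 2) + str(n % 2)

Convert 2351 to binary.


binrep(2351) = binrep(1175) + '1'
binrep(1175) = binrep(587) + '1'
binrep(587) = binrep(293) + '1'
binrep(293) = binrep(146) + '1'
binrep(146) = binrep(73) + '0'
binrep(73) = binrep(36) + '1'
binrep(36) = binrep(18) + '0'
binrep(18) = binrep(9) + '0'
binrep(9) = binrep(4) + '1'
binrep(4) = binrep(2) + '0'
binrep(2) = binrep(1) + '0'
binrep(1) = '1'  (base case)
Concatenating: '1' + '0' + '0' + '1' + '0' + '0' + '1' + '0' + '1' + '1' + '1' + '1' = '100100101111'

100100101111


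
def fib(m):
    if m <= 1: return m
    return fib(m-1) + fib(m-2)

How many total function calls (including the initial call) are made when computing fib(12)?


Let C(n) = total calls for fib(n)
C(0) = 1, C(1) = 1
C(2) = 1 + C(1) + C(0) = 1 + 1 + 1 = 3
C(3) = 1 + C(2) + C(1) = 1 + 3 + 1 = 5
C(4) = 1 + C(3) + C(2) = 1 + 5 + 3 = 9
C(5) = 1 + C(4) + C(3) = 1 + 9 + 5 = 15
C(6) = 1 + C(5) + C(4) = 1 + 15 + 9 = 25
C(7) = 1 + C(6) + C(5) = 1 + 25 + 15 = 41
C(8) = 1 + C(7) + C(6) = 1 + 41 + 25 = 67
C(9) = 1 + C(8) + C(7) = 1 + 67 + 41 = 109
C(10) = 1 + C(9) + C(8) = 1 + 109 + 67 = 177
C(11) = 1 + C(10) + C(9) = 1 + 177 + 109 = 287
C(12) = 1 + C(11) + C(10) = 1 + 287 + 177 = 465

465


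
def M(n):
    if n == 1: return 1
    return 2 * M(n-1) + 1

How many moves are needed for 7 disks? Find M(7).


M(7) = 2 * M(6) + 1
M(6) = 2 * M(5) + 1
M(5) = 2 * M(4) + 1
M(4) = 2 * M(3) + 1
M(3) = 2 * M(2) + 1
M(2) = 2 * M(1) + 1
M(1) = 1  (base case)
M(2) = 2 * 1 + 1 = 3
M(3) = 2 * 3 + 1 = 7
M(4) = 2 * 7 + 1 = 15
M(5) = 2 * 15 + 1 = 31
M(6) = 2 * 31 + 1 = 63
M(7) = 2 * 63 + 1 = 127

127


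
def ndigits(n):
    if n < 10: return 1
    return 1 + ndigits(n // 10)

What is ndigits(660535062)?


ndigits(660535062) = 1 + ndigits(66053506)
ndigits(66053506) = 1 + ndigits(6605350)
ndigits(6605350) = 1 + ndigits(660535)
ndigits(660535) = 1 + ndigits(66053)
ndigits(66053) = 1 + ndigits(6605)
ndigits(6605) = 1 + ndigits(660)
ndigits(660) = 1 + ndigits(66)
ndigits(66) = 1 + ndigits(6)
ndigits(6) = 1  (base case: 6 < 10)
Unwinding: 1 + 1 + 1 + 1 + 1 + 1 + 1 + 1 + 1 = 9

9


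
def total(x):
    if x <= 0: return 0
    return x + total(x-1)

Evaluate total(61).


total(61)
= 61 + 60 + 59 + 58 + 57 + 56 + 55 + 54 + 53 + 52 + 51 + 50 + 49 + 48 + 47 + 46 + 45 + 44 + 43 + 42 + 41 + 40 + 39 + 38 + 37 + 36 + 35 + 34 + 33 + 32 + 31 + 30 + 29 + 28 + 27 + 26 + 25 + 24 + 23 + 22 + 21 + 20 + 19 + 18 + 17 + 16 + 15 + 14 + 13 + 12 + 11 + 10 + 9 + 8 + 7 + 6 + 5 + 4 + 3 + 2 + 1 + total(0)
= 61 + 60 + 59 + 58 + 57 + 56 + 55 + 54 + 53 + 52 + 51 + 50 + 49 + 48 + 47 + 46 + 45 + 44 + 43 + 42 + 41 + 40 + 39 + 38 + 37 + 36 + 35 + 34 + 33 + 32 + 31 + 30 + 29 + 28 + 27 + 26 + 25 + 24 + 23 + 22 + 21 + 20 + 19 + 18 + 17 + 16 + 15 + 14 + 13 + 12 + 11 + 10 + 9 + 8 + 7 + 6 + 5 + 4 + 3 + 2 + 1 + 0
= 1891

1891


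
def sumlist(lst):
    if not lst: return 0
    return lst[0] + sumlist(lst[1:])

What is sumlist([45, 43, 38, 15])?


sumlist([45, 43, 38, 15]) = 45 + sumlist([43, 38, 15])
sumlist([43, 38, 15]) = 43 + sumlist([38, 15])
sumlist([38, 15]) = 38 + sumlist([15])
sumlist([15]) = 15 + sumlist([])
sumlist([]) = 0  (base case)
Total: 45 + 43 + 38 + 15 + 0 = 141

141


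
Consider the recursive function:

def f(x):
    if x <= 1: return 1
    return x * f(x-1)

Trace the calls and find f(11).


f(11)
= 11 * f(10)
= 11 * 10 * f(9)
= 11 * 10 * 9 * f(8)
= 11 * 10 * 9 * 8 * f(7)
= 11 * 10 * 9 * 8 * 7 * f(6)
= 11 * 10 * 9 * 8 * 7 * 6 * f(5)
= 11 * 10 * 9 * 8 * 7 * 6 * 5 * f(4)
= 11 * 10 * 9 * 8 * 7 * 6 * 5 * 4 * f(3)
= 11 * 10 * 9 * 8 * 7 * 6 * 5 * 4 * 3 * f(2)
= 11 * 10 * 9 * 8 * 7 * 6 * 5 * 4 * 3 * 2 * f(1)
= 11 * 10 * 9 * 8 * 7 * 6 * 5 * 4 * 3 * 2 * 1
= 39916800

39916800


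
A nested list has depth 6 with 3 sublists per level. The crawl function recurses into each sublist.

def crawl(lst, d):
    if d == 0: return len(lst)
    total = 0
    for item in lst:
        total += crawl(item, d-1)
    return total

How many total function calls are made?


At depth 0 (root): 1 call
At depth 1: each of 1 parents calls crawl on 3 children = 3 calls
At depth 2: each of 3 parents calls crawl on 3 children = 9 calls
At depth 3: each of 9 parents calls crawl on 3 children = 27 calls
At depth 4: each of 27 parents calls crawl on 3 children = 81 calls
At depth 5: each of 81 parents calls crawl on 3 children = 243 calls
At depth 6: each of 243 parents calls crawl on 3 children = 729 calls
Total: 1 + 3 + 9 + 27 + 81 + 243 + 729 = 1093

1093


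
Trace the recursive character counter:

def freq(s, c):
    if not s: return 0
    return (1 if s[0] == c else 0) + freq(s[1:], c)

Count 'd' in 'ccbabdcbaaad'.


s[0]='c' != 'd' -> 0
s[0]='c' != 'd' -> 0
s[0]='b' != 'd' -> 0
s[0]='a' != 'd' -> 0
s[0]='b' != 'd' -> 0
s[0]='d' == 'd' -> 1
s[0]='c' != 'd' -> 0
s[0]='b' != 'd' -> 0
s[0]='a' != 'd' -> 0
s[0]='a' != 'd' -> 0
s[0]='a' != 'd' -> 0
s[0]='d' == 'd' -> 1
Sum: 0 + 0 + 0 + 0 + 0 + 1 + 0 + 0 + 0 + 0 + 0 + 1 = 2

2


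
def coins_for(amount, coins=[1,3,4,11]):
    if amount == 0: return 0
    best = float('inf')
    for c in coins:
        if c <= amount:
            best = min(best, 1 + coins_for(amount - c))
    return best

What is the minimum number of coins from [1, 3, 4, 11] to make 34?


Building up with DP:
coins_for(0) = 0
coins_for(1) = min(1+coins_for(0)=1+0=1) = 1
coins_for(2) = min(1+coins_for(1)=1+1=2) = 2
coins_for(3) = min(1+coins_for(2)=1+2=3, 1+coins_for(0)=1+0=1) = 1
coins_for(4) = min(1+coins_for(3)=1+1=2, 1+coins_for(1)=1+1=2, 1+coins_for(0)=1+0=1) = 1
coins_for(5) = min(1+coins_for(4)=1+1=2, 1+coins_for(2)=1+2=3, 1+coins_for(1)=1+1=2) = 2
coins_for(6) = min(1+coins_for(5)=1+2=3, 1+coins_for(3)=1+1=2, 1+coins_for(2)=1+2=3) = 2
coins_for(7) = min(1+coins_for(6)=1+2=3, 1+coins_for(4)=1+1=2, 1+coins_for(3)=1+1=2) = 2
coins_for(8) = min(1+coins_for(7)=1+2=3, 1+coins_for(5)=1+2=3, 1+coins_for(4)=1+1=2) = 2
coins_for(9) = min(1+coins_for(8)=1+2=3, 1+coins_for(6)=1+2=3, 1+coins_for(5)=1+2=3) = 3
coins_for(10) = min(1+coins_for(9)=1+3=4, 1+coins_for(7)=1+2=3, 1+coins_for(6)=1+2=3) = 3
coins_for(11) = min(1+coins_for(10)=1+3=4, 1+coins_for(8)=1+2=3, 1+coins_for(7)=1+2=3, 1+coins_for(0)=1+0=1) = 1
coins_for(12) = min(1+coins_for(11)=1+1=2, 1+coins_for(9)=1+3=4, 1+coins_for(8)=1+2=3, 1+coins_for(1)=1+1=2) = 2
coins_for(13) = min(1+coins_for(12)=1+2=3, 1+coins_for(10)=1+3=4, 1+coins_for(9)=1+3=4, 1+coins_for(2)=1+2=3) = 3
coins_for(14) = min(1+coins_for(13)=1+3=4, 1+coins_for(11)=1+1=2, 1+coins_for(10)=1+3=4, 1+coins_for(3)=1+1=2) = 2
coins_for(15) = min(1+coins_for(14)=1+2=3, 1+coins_for(12)=1+2=3, 1+coins_for(11)=1+1=2, 1+coins_for(4)=1+1=2) = 2
coins_for(16) = min(1+coins_for(15)=1+2=3, 1+coins_for(13)=1+3=4, 1+coins_for(12)=1+2=3, 1+coins_for(5)=1+2=3) = 3
coins_for(17) = min(1+coins_for(16)=1+3=4, 1+coins_for(14)=1+2=3, 1+coins_for(13)=1+3=4, 1+coins_for(6)=1+2=3) = 3
coins_for(18) = min(1+coins_for(17)=1+3=4, 1+coins_for(15)=1+2=3, 1+coins_for(14)=1+2=3, 1+coins_for(7)=1+2=3) = 3
coins_for(19) = min(1+coins_for(18)=1+3=4, 1+coins_for(16)=1+3=4, 1+coins_for(15)=1+2=3, 1+coins_for(8)=1+2=3) = 3
coins_for(20) = min(1+coins_for(19)=1+3=4, 1+coins_for(17)=1+3=4, 1+coins_for(16)=1+3=4, 1+coins_for(9)=1+3=4) = 4
coins_for(21) = min(1+coins_for(20)=1+4=5, 1+coins_for(18)=1+3=4, 1+coins_for(17)=1+3=4, 1+coins_for(10)=1+3=4) = 4
coins_for(22) = min(1+coins_for(21)=1+4=5, 1+coins_for(19)=1+3=4, 1+coins_for(18)=1+3=4, 1+coins_for(11)=1+1=2) = 2
coins_for(23) = min(1+coins_for(22)=1+2=3, 1+coins_for(20)=1+4=5, 1+coins_for(19)=1+3=4, 1+coins_for(12)=1+2=3) = 3
coins_for(24) = min(1+coins_for(23)=1+3=4, 1+coins_for(21)=1+4=5, 1+coins_for(20)=1+4=5, 1+coins_for(13)=1+3=4) = 4
coins_for(25) = min(1+coins_for(24)=1+4=5, 1+coins_for(22)=1+2=3, 1+coins_for(21)=1+4=5, 1+coins_for(14)=1+2=3) = 3
coins_for(26) = min(1+coins_for(25)=1+3=4, 1+coins_for(23)=1+3=4, 1+coins_for(22)=1+2=3, 1+coins_for(15)=1+2=3) = 3
coins_for(27) = min(1+coins_for(26)=1+3=4, 1+coins_for(24)=1+4=5, 1+coins_for(23)=1+3=4, 1+coins_for(16)=1+3=4) = 4
coins_for(28) = min(1+coins_for(27)=1+4=5, 1+coins_for(25)=1+3=4, 1+coins_for(24)=1+4=5, 1+coins_for(17)=1+3=4) = 4
coins_for(29) = min(1+coins_for(28)=1+4=5, 1+coins_for(26)=1+3=4, 1+coins_for(25)=1+3=4, 1+coins_for(18)=1+3=4) = 4
coins_for(30) = min(1+coins_for(29)=1+4=5, 1+coins_for(27)=1+4=5, 1+coins_for(26)=1+3=4, 1+coins_for(19)=1+3=4) = 4
coins_for(31) = min(1+coins_for(30)=1+4=5, 1+coins_for(28)=1+4=5, 1+coins_for(27)=1+4=5, 1+coins_for(20)=1+4=5) = 5
coins_for(32) = min(1+coins_for(31)=1+5=6, 1+coins_for(29)=1+4=5, 1+coins_for(28)=1+4=5, 1+coins_for(21)=1+4=5) = 5
coins_for(33) = min(1+coins_for(32)=1+5=6, 1+coins_for(30)=1+4=5, 1+coins_for(29)=1+4=5, 1+coins_for(22)=1+2=3) = 3
coins_for(34) = min(1+coins_for(33)=1+3=4, 1+coins_for(31)=1+5=6, 1+coins_for(30)=1+4=5, 1+coins_for(23)=1+3=4) = 4

4


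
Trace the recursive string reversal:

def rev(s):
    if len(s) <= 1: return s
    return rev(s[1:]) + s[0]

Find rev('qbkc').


rev('qbkc') = rev('bkc') + 'q'
rev('bkc') = rev('kc') + 'b'
rev('kc') = rev('c') + 'k'
rev('c') = 'c'  (base case)
Concatenating: 'c' + 'k' + 'b' + 'q' = 'ckbq'

ckbq


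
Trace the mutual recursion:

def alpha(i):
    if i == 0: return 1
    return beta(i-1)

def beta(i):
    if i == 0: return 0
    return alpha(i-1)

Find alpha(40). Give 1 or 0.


alpha(40) = beta(39)
beta(39) = alpha(38)
alpha(38) = beta(37)
beta(37) = alpha(36)
alpha(36) = beta(35)
beta(35) = alpha(34)
alpha(34) = beta(33)
beta(33) = alpha(32)
alpha(32) = beta(31)
beta(31) = alpha(30)
alpha(30) = beta(29)
beta(29) = alpha(28)
alpha(28) = beta(27)
beta(27) = alpha(26)
alpha(26) = beta(25)
beta(25) = alpha(24)
alpha(24) = beta(23)
beta(23) = alpha(22)
alpha(22) = beta(21)
beta(21) = alpha(20)
alpha(20) = beta(19)
beta(19) = alpha(18)
alpha(18) = beta(17)
beta(17) = alpha(16)
alpha(16) = beta(15)
beta(15) = alpha(14)
alpha(14) = beta(13)
beta(13) = alpha(12)
alpha(12) = beta(11)
beta(11) = alpha(10)
alpha(10) = beta(9)
beta(9) = alpha(8)
alpha(8) = beta(7)
beta(7) = alpha(6)
alpha(6) = beta(5)
beta(5) = alpha(4)
alpha(4) = beta(3)
beta(3) = alpha(2)
alpha(2) = beta(1)
beta(1) = alpha(0)
alpha(0) = 1  (base case)
Result: 1

1


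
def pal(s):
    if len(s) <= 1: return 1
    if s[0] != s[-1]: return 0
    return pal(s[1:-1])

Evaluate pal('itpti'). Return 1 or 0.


pal('itpti'): s[0]='i' == s[-1]='i' -> check pal('tpt')
pal('tpt'): s[0]='t' == s[-1]='t' -> check pal('p')
pal('p'): len <= 1 -> return 1  (base case)
Result: 1 (palindrome)

1


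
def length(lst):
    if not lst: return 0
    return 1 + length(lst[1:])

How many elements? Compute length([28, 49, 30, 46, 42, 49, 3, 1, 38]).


length([28, 49, 30, 46, 42, 49, 3, 1, 38]) = 1 + length([49, 30, 46, 42, 49, 3, 1, 38])
length([49, 30, 46, 42, 49, 3, 1, 38]) = 1 + length([30, 46, 42, 49, 3, 1, 38])
length([30, 46, 42, 49, 3, 1, 38]) = 1 + length([46, 42, 49, 3, 1, 38])
length([46, 42, 49, 3, 1, 38]) = 1 + length([42, 49, 3, 1, 38])
length([42, 49, 3, 1, 38]) = 1 + length([49, 3, 1, 38])
length([49, 3, 1, 38]) = 1 + length([3, 1, 38])
length([3, 1, 38]) = 1 + length([1, 38])
length([1, 38]) = 1 + length([38])
length([38]) = 1 + length([])
length([]) = 0  (base case)
Unwinding: 1 + 1 + 1 + 1 + 1 + 1 + 1 + 1 + 1 + 0 = 9

9


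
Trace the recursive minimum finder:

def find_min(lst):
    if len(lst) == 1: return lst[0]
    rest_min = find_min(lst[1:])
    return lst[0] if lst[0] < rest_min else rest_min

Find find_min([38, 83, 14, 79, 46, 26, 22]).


find_min([38, 83, 14, 79, 46, 26, 22]): compare 38 with find_min([83, 14, 79, 46, 26, 22])
find_min([83, 14, 79, 46, 26, 22]): compare 83 with find_min([14, 79, 46, 26, 22])
find_min([14, 79, 46, 26, 22]): compare 14 with find_min([79, 46, 26, 22])
find_min([79, 46, 26, 22]): compare 79 with find_min([46, 26, 22])
find_min([46, 26, 22]): compare 46 with find_min([26, 22])
find_min([26, 22]): compare 26 with find_min([22])
find_min([22]) = 22  (base case)
Compare 26 with 22 -> 22
Compare 46 with 22 -> 22
Compare 79 with 22 -> 22
Compare 14 with 22 -> 14
Compare 83 with 14 -> 14
Compare 38 with 14 -> 14

14


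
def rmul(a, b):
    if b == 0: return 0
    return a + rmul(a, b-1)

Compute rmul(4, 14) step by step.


rmul(4, 14) = 4 + rmul(4, 13)
rmul(4, 13) = 4 + rmul(4, 12)
rmul(4, 12) = 4 + rmul(4, 11)
rmul(4, 11) = 4 + rmul(4, 10)
rmul(4, 10) = 4 + rmul(4, 9)
rmul(4, 9) = 4 + rmul(4, 8)
rmul(4, 8) = 4 + rmul(4, 7)
rmul(4, 7) = 4 + rmul(4, 6)
rmul(4, 6) = 4 + rmul(4, 5)
rmul(4, 5) = 4 + rmul(4, 4)
rmul(4, 4) = 4 + rmul(4, 3)
rmul(4, 3) = 4 + rmul(4, 2)
rmul(4, 2) = 4 + rmul(4, 1)
rmul(4, 1) = 4 + rmul(4, 0)
rmul(4, 0) = 0  (base case)
Total: 4 + 4 + 4 + 4 + 4 + 4 + 4 + 4 + 4 + 4 + 4 + 4 + 4 + 4 + 0 = 56

56


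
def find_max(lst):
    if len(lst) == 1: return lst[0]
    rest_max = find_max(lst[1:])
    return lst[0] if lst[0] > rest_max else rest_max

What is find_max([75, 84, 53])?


find_max([75, 84, 53]): compare 75 with find_max([84, 53])
find_max([84, 53]): compare 84 with find_max([53])
find_max([53]) = 53  (base case)
Compare 84 with 53 -> 84
Compare 75 with 84 -> 84

84


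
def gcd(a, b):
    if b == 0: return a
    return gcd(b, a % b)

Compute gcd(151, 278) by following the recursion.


gcd(151, 278) = gcd(278, 151)
gcd(278, 151) = gcd(151, 127)
gcd(151, 127) = gcd(127, 24)
gcd(127, 24) = gcd(24, 7)
gcd(24, 7) = gcd(7, 3)
gcd(7, 3) = gcd(3, 1)
gcd(3, 1) = gcd(1, 0)
gcd(1, 0) = 1  (base case)

1


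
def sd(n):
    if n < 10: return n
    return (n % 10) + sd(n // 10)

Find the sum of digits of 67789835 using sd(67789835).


sd(67789835) = 5 + sd(6778983)
sd(6778983) = 3 + sd(677898)
sd(677898) = 8 + sd(67789)
sd(67789) = 9 + sd(6778)
sd(6778) = 8 + sd(677)
sd(677) = 7 + sd(67)
sd(67) = 7 + sd(6)
sd(6) = 6  (base case)
Total: 5 + 3 + 8 + 9 + 8 + 7 + 7 + 6 = 53

53


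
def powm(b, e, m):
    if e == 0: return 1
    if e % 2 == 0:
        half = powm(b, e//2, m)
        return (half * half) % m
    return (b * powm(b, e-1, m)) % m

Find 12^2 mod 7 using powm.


powm(12, 2, 7): e is even, compute powm(12, 1, 7)
  powm(12, 1, 7): e is odd, compute powm(12, 0, 7)
    powm(12, 0, 7) = 1
  (12 * 1) % 7 = 5
half=5, (5*5) % 7 = 4

4


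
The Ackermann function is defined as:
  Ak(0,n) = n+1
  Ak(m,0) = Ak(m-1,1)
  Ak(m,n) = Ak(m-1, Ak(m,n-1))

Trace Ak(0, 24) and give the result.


Ak(0, 24) = 25
Result: Ak(0, 24) = 25

25


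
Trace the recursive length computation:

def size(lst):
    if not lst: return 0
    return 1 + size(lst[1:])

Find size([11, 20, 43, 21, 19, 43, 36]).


size([11, 20, 43, 21, 19, 43, 36]) = 1 + size([20, 43, 21, 19, 43, 36])
size([20, 43, 21, 19, 43, 36]) = 1 + size([43, 21, 19, 43, 36])
size([43, 21, 19, 43, 36]) = 1 + size([21, 19, 43, 36])
size([21, 19, 43, 36]) = 1 + size([19, 43, 36])
size([19, 43, 36]) = 1 + size([43, 36])
size([43, 36]) = 1 + size([36])
size([36]) = 1 + size([])
size([]) = 0  (base case)
Unwinding: 1 + 1 + 1 + 1 + 1 + 1 + 1 + 0 = 7

7


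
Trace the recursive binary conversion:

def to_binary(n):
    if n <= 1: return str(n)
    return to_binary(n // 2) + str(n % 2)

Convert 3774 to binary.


to_binary(3774) = to_binary(1887) + '0'
to_binary(1887) = to_binary(943) + '1'
to_binary(943) = to_binary(471) + '1'
to_binary(471) = to_binary(235) + '1'
to_binary(235) = to_binary(117) + '1'
to_binary(117) = to_binary(58) + '1'
to_binary(58) = to_binary(29) + '0'
to_binary(29) = to_binary(14) + '1'
to_binary(14) = to_binary(7) + '0'
to_binary(7) = to_binary(3) + '1'
to_binary(3) = to_binary(1) + '1'
to_binary(1) = '1'  (base case)
Concatenating: '1' + '1' + '1' + '0' + '1' + '0' + '1' + '1' + '1' + '1' + '1' + '0' = '111010111110'

111010111110


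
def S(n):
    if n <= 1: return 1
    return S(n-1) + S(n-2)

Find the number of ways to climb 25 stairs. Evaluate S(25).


Building up from base cases:
S(0) = 1
S(1) = 1
S(2) = S(1) + S(0) = 1 + 1 = 2
S(3) = S(2) + S(1) = 2 + 1 = 3
S(4) = S(3) + S(2) = 3 + 2 = 5
S(5) = S(4) + S(3) = 5 + 3 = 8
S(6) = S(5) + S(4) = 8 + 5 = 13
S(7) = S(6) + S(5) = 13 + 8 = 21
S(8) = S(7) + S(6) = 21 + 13 = 34
S(9) = S(8) + S(7) = 34 + 21 = 55
S(10) = S(9) + S(8) = 55 + 34 = 89
S(11) = S(10) + S(9) = 89 + 55 = 144
S(12) = S(11) + S(10) = 144 + 89 = 233
S(13) = S(12) + S(11) = 233 + 144 = 377
S(14) = S(13) + S(12) = 377 + 233 = 610
S(15) = S(14) + S(13) = 610 + 377 = 987
S(16) = S(15) + S(14) = 987 + 610 = 1597
S(17) = S(16) + S(15) = 1597 + 987 = 2584
S(18) = S(17) + S(16) = 2584 + 1597 = 4181
S(19) = S(18) + S(17) = 4181 + 2584 = 6765
S(20) = S(19) + S(18) = 6765 + 4181 = 10946
S(21) = S(20) + S(19) = 10946 + 6765 = 17711
S(22) = S(21) + S(20) = 17711 + 10946 = 28657
S(23) = S(22) + S(21) = 28657 + 17711 = 46368
S(24) = S(23) + S(22) = 46368 + 28657 = 75025
S(25) = S(24) + S(23) = 75025 + 46368 = 121393

121393


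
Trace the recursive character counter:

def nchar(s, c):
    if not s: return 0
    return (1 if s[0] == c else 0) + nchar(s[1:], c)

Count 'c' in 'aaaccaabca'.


s[0]='a' != 'c' -> 0
s[0]='a' != 'c' -> 0
s[0]='a' != 'c' -> 0
s[0]='c' == 'c' -> 1
s[0]='c' == 'c' -> 1
s[0]='a' != 'c' -> 0
s[0]='a' != 'c' -> 0
s[0]='b' != 'c' -> 0
s[0]='c' == 'c' -> 1
s[0]='a' != 'c' -> 0
Sum: 0 + 0 + 0 + 1 + 1 + 0 + 0 + 0 + 1 + 0 = 3

3
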